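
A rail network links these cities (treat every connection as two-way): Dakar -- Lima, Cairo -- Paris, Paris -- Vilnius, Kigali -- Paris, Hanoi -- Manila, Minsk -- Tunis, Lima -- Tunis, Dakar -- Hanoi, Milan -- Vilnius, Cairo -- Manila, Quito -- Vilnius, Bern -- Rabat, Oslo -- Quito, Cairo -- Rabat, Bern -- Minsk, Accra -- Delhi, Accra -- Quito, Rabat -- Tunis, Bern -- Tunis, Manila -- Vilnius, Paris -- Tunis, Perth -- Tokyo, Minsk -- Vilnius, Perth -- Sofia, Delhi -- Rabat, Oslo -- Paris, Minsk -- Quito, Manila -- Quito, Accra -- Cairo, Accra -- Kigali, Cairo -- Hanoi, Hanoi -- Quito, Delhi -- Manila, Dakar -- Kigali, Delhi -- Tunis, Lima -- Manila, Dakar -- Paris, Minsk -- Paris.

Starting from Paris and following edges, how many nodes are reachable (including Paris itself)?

17

BFS from Paris visits: Paris, Vilnius, Tunis, Oslo, Minsk, Kigali, Dakar, Cairo, Quito, Milan, Manila, Rabat, Lima, Delhi, Bern, Accra, Hanoi
Reachable nodes: 17 of 20 total.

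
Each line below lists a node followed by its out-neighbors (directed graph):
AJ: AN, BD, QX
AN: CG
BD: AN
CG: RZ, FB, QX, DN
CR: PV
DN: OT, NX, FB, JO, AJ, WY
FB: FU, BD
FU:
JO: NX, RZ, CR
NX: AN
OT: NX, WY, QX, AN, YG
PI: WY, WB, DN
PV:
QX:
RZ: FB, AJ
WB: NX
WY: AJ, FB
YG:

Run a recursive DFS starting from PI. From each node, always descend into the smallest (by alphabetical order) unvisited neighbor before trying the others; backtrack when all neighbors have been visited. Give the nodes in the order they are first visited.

PI DN AJ AN CG FB BD FU QX RZ JO CR PV NX OT WY YG WB

Visit PI
PI → DN
DN → AJ
AJ → AN
AN → CG
CG → FB
FB → BD
FB → FU
CG → QX
CG → RZ
DN → JO
JO → CR
CR → PV
JO → NX
DN → OT
OT → WY
OT → YG
PI → WB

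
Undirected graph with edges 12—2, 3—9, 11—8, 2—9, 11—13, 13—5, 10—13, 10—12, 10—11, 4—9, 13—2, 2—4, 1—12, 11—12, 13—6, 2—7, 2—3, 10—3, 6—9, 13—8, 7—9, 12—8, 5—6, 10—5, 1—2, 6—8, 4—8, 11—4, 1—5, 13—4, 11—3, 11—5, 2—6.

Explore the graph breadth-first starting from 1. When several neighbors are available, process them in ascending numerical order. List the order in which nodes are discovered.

Visit 1; enqueue 2, 5, 12 → queue [2, 5, 12]
Visit 2; enqueue 3, 4, 6, 7, 9, 13 → queue [5, 12, 3, 4, 6, 7, 9, 13]
Visit 5; enqueue 10, 11 → queue [12, 3, 4, 6, 7, 9, 13, 10, 11]
Visit 12; enqueue 8 → queue [3, 4, 6, 7, 9, 13, 10, 11, 8]
Visit 3 → queue [4, 6, 7, 9, 13, 10, 11, 8]
Visit 4 → queue [6, 7, 9, 13, 10, 11, 8]
Visit 6 → queue [7, 9, 13, 10, 11, 8]
Visit 7 → queue [9, 13, 10, 11, 8]
Visit 9 → queue [13, 10, 11, 8]
Visit 13 → queue [10, 11, 8]
Visit 10 → queue [11, 8]
Visit 11 → queue [8]
Visit 8 → queue []

1 2 5 12 3 4 6 7 9 13 10 11 8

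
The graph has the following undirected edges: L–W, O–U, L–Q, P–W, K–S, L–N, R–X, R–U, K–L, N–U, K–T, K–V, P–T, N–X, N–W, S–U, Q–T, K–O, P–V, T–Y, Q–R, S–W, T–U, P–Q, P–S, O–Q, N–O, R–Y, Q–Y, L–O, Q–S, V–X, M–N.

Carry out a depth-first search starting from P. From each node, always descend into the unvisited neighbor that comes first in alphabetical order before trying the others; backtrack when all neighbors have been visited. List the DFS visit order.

P Q L K O N M U R X V Y T S W

Visit P
P → Q
Q → L
L → K
K → O
O → N
N → M
N → U
U → R
R → X
X → V
R → Y
Y → T
U → S
S → W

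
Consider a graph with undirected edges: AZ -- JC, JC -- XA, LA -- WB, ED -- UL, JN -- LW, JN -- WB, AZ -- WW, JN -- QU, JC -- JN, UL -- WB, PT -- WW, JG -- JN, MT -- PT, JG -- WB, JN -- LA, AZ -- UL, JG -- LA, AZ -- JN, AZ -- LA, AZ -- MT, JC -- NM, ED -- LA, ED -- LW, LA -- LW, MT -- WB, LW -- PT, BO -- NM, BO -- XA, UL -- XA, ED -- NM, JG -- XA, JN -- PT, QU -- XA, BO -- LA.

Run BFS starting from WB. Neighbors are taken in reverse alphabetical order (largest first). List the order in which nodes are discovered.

WB, UL, MT, LA, JN, JG, XA, ED, AZ, PT, LW, BO, QU, JC, NM, WW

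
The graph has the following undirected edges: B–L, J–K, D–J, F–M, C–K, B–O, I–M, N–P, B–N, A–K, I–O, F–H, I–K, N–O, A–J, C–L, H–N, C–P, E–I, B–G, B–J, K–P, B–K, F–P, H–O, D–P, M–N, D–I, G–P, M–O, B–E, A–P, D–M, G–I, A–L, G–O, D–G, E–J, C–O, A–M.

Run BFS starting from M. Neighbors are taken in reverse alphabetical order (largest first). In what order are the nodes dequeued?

M, O, N, I, F, D, A, H, G, C, B, P, K, E, J, L

Visit M; enqueue O, N, I, F, D, A → queue [O, N, I, F, D, A]
Visit O; enqueue H, G, C, B → queue [N, I, F, D, A, H, G, C, B]
Visit N; enqueue P → queue [I, F, D, A, H, G, C, B, P]
Visit I; enqueue K, E → queue [F, D, A, H, G, C, B, P, K, E]
Visit F → queue [D, A, H, G, C, B, P, K, E]
Visit D; enqueue J → queue [A, H, G, C, B, P, K, E, J]
Visit A; enqueue L → queue [H, G, C, B, P, K, E, J, L]
Visit H → queue [G, C, B, P, K, E, J, L]
Visit G → queue [C, B, P, K, E, J, L]
Visit C → queue [B, P, K, E, J, L]
Visit B → queue [P, K, E, J, L]
Visit P → queue [K, E, J, L]
Visit K → queue [E, J, L]
Visit E → queue [J, L]
Visit J → queue [L]
Visit L → queue []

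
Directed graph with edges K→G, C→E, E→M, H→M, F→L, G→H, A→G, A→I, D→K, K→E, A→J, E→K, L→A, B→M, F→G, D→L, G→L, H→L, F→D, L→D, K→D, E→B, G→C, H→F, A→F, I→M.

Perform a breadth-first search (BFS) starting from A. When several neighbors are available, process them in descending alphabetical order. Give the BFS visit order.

Visit A; enqueue J, I, G, F → queue [J, I, G, F]
Visit J → queue [I, G, F]
Visit I; enqueue M → queue [G, F, M]
Visit G; enqueue L, H, C → queue [F, M, L, H, C]
Visit F; enqueue D → queue [M, L, H, C, D]
Visit M → queue [L, H, C, D]
Visit L → queue [H, C, D]
Visit H → queue [C, D]
Visit C; enqueue E → queue [D, E]
Visit D; enqueue K → queue [E, K]
Visit E; enqueue B → queue [K, B]
Visit K → queue [B]
Visit B → queue []

A -> J -> I -> G -> F -> M -> L -> H -> C -> D -> E -> K -> B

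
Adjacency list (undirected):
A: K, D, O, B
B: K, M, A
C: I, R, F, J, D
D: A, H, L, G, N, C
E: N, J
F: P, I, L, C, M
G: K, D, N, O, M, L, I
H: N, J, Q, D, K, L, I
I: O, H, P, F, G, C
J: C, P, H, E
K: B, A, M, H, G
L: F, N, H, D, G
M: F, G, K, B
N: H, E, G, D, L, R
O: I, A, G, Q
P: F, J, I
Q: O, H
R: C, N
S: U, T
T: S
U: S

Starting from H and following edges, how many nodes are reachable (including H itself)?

BFS from H visits: H, Q, N, L, K, J, I, D, O, R, G, E, F, M, B, A, P, C
Reachable nodes: 18 of 21 total.

18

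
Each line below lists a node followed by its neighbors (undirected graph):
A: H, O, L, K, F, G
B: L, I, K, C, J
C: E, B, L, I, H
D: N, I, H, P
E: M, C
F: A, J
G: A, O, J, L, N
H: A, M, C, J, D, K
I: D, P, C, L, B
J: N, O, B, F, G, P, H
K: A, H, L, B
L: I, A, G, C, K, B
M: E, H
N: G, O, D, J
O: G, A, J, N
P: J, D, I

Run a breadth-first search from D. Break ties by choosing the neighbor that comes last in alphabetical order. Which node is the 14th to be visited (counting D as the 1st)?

A

Visit D; enqueue P, N, I, H → queue [P, N, I, H]
Visit P; enqueue J → queue [N, I, H, J]
Visit N; enqueue O, G → queue [I, H, J, O, G]
Visit I; enqueue L, C, B → queue [H, J, O, G, L, C, B]
Visit H; enqueue M, K, A → queue [J, O, G, L, C, B, M, K, A]
Visit J; enqueue F → queue [O, G, L, C, B, M, K, A, F]
Visit O → queue [G, L, C, B, M, K, A, F]
Visit G → queue [L, C, B, M, K, A, F]
Visit L → queue [C, B, M, K, A, F]
Visit C; enqueue E → queue [B, M, K, A, F, E]
Visit B → queue [M, K, A, F, E]
Visit M → queue [K, A, F, E]
Visit K → queue [A, F, E]
Visit A → queue [F, E]
Visit F → queue [E]
Visit E → queue []

Visit order: D, P, N, I, H, J, O, G, L, C, B, M, K, A, F, E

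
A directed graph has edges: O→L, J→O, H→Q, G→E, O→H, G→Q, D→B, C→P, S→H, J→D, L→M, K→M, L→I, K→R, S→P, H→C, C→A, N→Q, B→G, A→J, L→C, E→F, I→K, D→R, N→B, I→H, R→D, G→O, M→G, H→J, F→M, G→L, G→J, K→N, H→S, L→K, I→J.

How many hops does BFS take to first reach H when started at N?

Level 0: N
Level 1: B, Q
Level 2: G
Level 3: E, J, L, O
Level 4: C, D, F, H, I, K, M
Level 5: A, P, R, S
H first appears at level 4.

4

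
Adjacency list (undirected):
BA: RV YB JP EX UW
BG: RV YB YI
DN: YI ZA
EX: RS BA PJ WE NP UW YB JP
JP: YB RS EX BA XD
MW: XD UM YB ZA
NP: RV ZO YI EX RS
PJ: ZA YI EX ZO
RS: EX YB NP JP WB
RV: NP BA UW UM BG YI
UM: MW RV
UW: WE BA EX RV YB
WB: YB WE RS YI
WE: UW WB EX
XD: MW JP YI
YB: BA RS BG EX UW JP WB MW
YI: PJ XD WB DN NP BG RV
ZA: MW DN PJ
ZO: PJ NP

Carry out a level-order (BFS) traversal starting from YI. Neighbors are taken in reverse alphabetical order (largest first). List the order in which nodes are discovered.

Visit YI; enqueue XD, WB, RV, PJ, NP, DN, BG → queue [XD, WB, RV, PJ, NP, DN, BG]
Visit XD; enqueue MW, JP → queue [WB, RV, PJ, NP, DN, BG, MW, JP]
Visit WB; enqueue YB, WE, RS → queue [RV, PJ, NP, DN, BG, MW, JP, YB, WE, RS]
Visit RV; enqueue UW, UM, BA → queue [PJ, NP, DN, BG, MW, JP, YB, WE, RS, UW, UM, BA]
Visit PJ; enqueue ZO, ZA, EX → queue [NP, DN, BG, MW, JP, YB, WE, RS, UW, UM, BA, ZO, ZA, EX]
Visit NP → queue [DN, BG, MW, JP, YB, WE, RS, UW, UM, BA, ZO, ZA, EX]
Visit DN → queue [BG, MW, JP, YB, WE, RS, UW, UM, BA, ZO, ZA, EX]
Visit BG → queue [MW, JP, YB, WE, RS, UW, UM, BA, ZO, ZA, EX]
Visit MW → queue [JP, YB, WE, RS, UW, UM, BA, ZO, ZA, EX]
Visit JP → queue [YB, WE, RS, UW, UM, BA, ZO, ZA, EX]
Visit YB → queue [WE, RS, UW, UM, BA, ZO, ZA, EX]
Visit WE → queue [RS, UW, UM, BA, ZO, ZA, EX]
Visit RS → queue [UW, UM, BA, ZO, ZA, EX]
Visit UW → queue [UM, BA, ZO, ZA, EX]
Visit UM → queue [BA, ZO, ZA, EX]
Visit BA → queue [ZO, ZA, EX]
Visit ZO → queue [ZA, EX]
Visit ZA → queue [EX]
Visit EX → queue []

YI XD WB RV PJ NP DN BG MW JP YB WE RS UW UM BA ZO ZA EX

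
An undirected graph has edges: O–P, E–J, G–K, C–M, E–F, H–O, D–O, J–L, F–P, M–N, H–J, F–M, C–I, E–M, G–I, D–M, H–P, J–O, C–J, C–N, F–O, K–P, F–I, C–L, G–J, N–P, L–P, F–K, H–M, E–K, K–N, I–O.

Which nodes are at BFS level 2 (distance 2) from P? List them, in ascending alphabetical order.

C, D, E, G, I, J, M

Level 0: P
Level 1: F, H, K, L, N, O
Level 2: C, D, E, G, I, J, M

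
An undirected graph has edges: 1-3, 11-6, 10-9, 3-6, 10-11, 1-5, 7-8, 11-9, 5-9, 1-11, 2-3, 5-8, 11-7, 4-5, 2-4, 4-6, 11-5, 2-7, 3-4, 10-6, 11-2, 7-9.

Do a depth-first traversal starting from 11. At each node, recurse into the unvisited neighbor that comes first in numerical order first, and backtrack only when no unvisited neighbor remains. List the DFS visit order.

Visit 11
11 → 1
1 → 3
3 → 2
2 → 4
4 → 5
5 → 8
8 → 7
7 → 9
9 → 10
10 → 6

11 → 1 → 3 → 2 → 4 → 5 → 8 → 7 → 9 → 10 → 6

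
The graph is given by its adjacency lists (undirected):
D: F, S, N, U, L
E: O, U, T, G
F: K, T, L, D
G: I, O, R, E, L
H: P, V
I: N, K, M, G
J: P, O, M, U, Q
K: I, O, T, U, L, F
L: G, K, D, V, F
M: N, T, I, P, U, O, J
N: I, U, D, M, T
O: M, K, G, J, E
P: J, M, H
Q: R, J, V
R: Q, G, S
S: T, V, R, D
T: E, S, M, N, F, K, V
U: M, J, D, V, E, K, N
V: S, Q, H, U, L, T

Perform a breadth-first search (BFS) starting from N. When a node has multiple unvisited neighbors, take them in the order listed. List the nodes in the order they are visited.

N, I, U, D, M, T, K, G, J, V, E, F, S, L, P, O, R, Q, H

Visit N; enqueue I, U, D, M, T → queue [I, U, D, M, T]
Visit I; enqueue K, G → queue [U, D, M, T, K, G]
Visit U; enqueue J, V, E → queue [D, M, T, K, G, J, V, E]
Visit D; enqueue F, S, L → queue [M, T, K, G, J, V, E, F, S, L]
Visit M; enqueue P, O → queue [T, K, G, J, V, E, F, S, L, P, O]
Visit T → queue [K, G, J, V, E, F, S, L, P, O]
Visit K → queue [G, J, V, E, F, S, L, P, O]
Visit G; enqueue R → queue [J, V, E, F, S, L, P, O, R]
Visit J; enqueue Q → queue [V, E, F, S, L, P, O, R, Q]
Visit V; enqueue H → queue [E, F, S, L, P, O, R, Q, H]
Visit E → queue [F, S, L, P, O, R, Q, H]
Visit F → queue [S, L, P, O, R, Q, H]
Visit S → queue [L, P, O, R, Q, H]
Visit L → queue [P, O, R, Q, H]
Visit P → queue [O, R, Q, H]
Visit O → queue [R, Q, H]
Visit R → queue [Q, H]
Visit Q → queue [H]
Visit H → queue []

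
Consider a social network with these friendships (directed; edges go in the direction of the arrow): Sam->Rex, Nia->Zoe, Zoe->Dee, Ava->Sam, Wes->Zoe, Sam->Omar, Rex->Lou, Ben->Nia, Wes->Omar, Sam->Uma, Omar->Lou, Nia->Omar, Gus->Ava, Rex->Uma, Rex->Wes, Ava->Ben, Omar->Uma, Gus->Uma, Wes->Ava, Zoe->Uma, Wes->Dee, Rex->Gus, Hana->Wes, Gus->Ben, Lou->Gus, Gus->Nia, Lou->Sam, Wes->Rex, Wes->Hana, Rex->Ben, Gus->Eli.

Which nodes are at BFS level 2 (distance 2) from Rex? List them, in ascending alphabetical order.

Ava, Dee, Eli, Hana, Nia, Omar, Sam, Zoe

Level 0: Rex
Level 1: Ben, Gus, Lou, Uma, Wes
Level 2: Ava, Dee, Eli, Hana, Nia, Omar, Sam, Zoe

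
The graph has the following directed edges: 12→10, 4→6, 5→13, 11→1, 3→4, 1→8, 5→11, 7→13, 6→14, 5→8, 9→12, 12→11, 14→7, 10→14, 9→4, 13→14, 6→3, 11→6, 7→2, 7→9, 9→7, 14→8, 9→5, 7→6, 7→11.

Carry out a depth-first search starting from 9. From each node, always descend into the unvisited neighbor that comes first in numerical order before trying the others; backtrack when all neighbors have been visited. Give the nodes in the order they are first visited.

Visit 9
9 → 4
4 → 6
6 → 3
6 → 14
14 → 7
7 → 2
7 → 11
11 → 1
1 → 8
7 → 13
9 → 5
9 → 12
12 → 10

9, 4, 6, 3, 14, 7, 2, 11, 1, 8, 13, 5, 12, 10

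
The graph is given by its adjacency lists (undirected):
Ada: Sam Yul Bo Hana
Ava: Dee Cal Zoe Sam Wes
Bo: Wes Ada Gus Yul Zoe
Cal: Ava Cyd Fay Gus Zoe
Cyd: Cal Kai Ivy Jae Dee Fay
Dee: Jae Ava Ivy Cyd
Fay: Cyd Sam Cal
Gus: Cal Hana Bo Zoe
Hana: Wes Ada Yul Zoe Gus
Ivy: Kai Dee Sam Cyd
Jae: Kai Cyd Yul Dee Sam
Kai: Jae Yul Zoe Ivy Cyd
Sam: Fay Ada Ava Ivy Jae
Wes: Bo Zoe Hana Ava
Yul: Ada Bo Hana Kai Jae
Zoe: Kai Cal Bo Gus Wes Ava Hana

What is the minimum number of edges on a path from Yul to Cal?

3

Level 0: Yul
Level 1: Ada, Bo, Hana, Jae, Kai
Level 2: Cyd, Dee, Gus, Ivy, Sam, Wes, Zoe
Level 3: Ava, Cal, Fay
Cal first appears at level 3.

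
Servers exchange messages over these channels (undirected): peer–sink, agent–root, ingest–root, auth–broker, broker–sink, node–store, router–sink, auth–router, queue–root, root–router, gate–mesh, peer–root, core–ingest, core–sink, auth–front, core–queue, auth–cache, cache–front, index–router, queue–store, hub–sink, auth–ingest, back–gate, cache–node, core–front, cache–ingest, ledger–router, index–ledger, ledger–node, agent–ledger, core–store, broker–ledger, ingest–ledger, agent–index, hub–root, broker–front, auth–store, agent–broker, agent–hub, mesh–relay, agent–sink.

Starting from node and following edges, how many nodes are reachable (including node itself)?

BFS from node visits: node, cache, ledger, store, auth, front, ingest, agent, broker, index, router, core, queue, root, hub, sink, peer
Reachable nodes: 17 of 21 total.

17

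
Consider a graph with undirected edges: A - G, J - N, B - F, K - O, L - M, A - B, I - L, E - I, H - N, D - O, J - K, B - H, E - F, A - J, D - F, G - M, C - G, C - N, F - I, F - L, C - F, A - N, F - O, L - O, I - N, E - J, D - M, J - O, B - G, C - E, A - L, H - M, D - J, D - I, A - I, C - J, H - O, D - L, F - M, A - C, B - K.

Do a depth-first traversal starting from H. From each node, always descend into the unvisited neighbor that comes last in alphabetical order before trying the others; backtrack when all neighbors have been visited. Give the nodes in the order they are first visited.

H, O, L, M, G, C, N, J, K, B, F, I, E, D, A

Visit H
H → O
O → L
L → M
M → G
G → C
C → N
N → J
J → K
K → B
B → F
F → I
I → E
I → D
I → A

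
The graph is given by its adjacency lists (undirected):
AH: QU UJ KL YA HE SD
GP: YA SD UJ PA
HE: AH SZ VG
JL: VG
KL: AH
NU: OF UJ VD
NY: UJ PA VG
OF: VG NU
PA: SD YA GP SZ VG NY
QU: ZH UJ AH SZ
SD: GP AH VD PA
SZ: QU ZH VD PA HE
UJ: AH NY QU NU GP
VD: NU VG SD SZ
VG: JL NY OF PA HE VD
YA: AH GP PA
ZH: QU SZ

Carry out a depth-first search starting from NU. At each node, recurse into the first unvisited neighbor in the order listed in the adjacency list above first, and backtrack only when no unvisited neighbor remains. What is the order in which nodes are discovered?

Visit NU
NU → OF
OF → VG
VG → JL
VG → NY
NY → UJ
UJ → AH
AH → QU
QU → ZH
ZH → SZ
SZ → VD
VD → SD
SD → GP
GP → YA
YA → PA
SZ → HE
AH → KL

NU -> OF -> VG -> JL -> NY -> UJ -> AH -> QU -> ZH -> SZ -> VD -> SD -> GP -> YA -> PA -> HE -> KL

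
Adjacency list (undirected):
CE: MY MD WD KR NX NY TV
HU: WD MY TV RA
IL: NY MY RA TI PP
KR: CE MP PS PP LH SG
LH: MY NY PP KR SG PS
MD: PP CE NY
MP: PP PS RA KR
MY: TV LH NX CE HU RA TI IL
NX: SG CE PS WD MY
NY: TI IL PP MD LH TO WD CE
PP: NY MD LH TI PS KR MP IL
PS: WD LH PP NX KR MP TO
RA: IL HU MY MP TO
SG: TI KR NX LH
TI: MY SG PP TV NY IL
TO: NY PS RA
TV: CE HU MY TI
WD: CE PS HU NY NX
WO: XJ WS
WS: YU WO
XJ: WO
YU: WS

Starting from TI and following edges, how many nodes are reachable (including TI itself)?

18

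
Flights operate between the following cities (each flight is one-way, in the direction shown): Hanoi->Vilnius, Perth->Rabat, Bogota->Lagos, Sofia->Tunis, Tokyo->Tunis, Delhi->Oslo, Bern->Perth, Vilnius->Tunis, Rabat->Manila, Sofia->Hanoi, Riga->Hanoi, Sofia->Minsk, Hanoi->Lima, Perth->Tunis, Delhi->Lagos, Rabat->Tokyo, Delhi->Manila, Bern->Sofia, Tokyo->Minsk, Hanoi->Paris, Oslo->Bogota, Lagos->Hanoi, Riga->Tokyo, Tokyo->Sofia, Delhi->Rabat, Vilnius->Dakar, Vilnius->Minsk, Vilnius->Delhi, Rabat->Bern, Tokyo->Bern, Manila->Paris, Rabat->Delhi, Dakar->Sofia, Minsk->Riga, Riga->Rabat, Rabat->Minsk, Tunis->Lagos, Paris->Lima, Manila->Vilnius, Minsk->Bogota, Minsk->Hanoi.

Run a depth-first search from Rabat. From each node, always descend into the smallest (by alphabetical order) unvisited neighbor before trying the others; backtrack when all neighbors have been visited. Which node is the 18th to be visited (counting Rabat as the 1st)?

Oslo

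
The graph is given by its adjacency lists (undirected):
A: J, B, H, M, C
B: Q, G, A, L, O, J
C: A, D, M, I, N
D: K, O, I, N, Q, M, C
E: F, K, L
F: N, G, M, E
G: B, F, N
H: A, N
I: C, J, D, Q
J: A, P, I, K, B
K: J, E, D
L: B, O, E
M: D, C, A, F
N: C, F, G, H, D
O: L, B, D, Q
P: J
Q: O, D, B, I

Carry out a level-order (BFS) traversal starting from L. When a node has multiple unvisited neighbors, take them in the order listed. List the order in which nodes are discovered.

L, B, O, E, Q, G, A, J, D, F, K, I, N, H, M, C, P

Visit L; enqueue B, O, E → queue [B, O, E]
Visit B; enqueue Q, G, A, J → queue [O, E, Q, G, A, J]
Visit O; enqueue D → queue [E, Q, G, A, J, D]
Visit E; enqueue F, K → queue [Q, G, A, J, D, F, K]
Visit Q; enqueue I → queue [G, A, J, D, F, K, I]
Visit G; enqueue N → queue [A, J, D, F, K, I, N]
Visit A; enqueue H, M, C → queue [J, D, F, K, I, N, H, M, C]
Visit J; enqueue P → queue [D, F, K, I, N, H, M, C, P]
Visit D → queue [F, K, I, N, H, M, C, P]
Visit F → queue [K, I, N, H, M, C, P]
Visit K → queue [I, N, H, M, C, P]
Visit I → queue [N, H, M, C, P]
Visit N → queue [H, M, C, P]
Visit H → queue [M, C, P]
Visit M → queue [C, P]
Visit C → queue [P]
Visit P → queue []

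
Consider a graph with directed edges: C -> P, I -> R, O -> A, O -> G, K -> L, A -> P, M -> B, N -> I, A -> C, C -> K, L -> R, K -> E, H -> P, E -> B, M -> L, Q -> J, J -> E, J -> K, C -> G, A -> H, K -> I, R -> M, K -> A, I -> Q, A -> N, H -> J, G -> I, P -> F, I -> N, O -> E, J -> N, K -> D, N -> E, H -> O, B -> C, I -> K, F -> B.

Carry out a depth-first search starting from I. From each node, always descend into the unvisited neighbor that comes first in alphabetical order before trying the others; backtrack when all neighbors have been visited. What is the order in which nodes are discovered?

Visit I
I → K
K → A
A → C
C → G
C → P
P → F
F → B
A → H
H → J
J → E
J → N
H → O
K → D
K → L
L → R
R → M
I → Q

I, K, A, C, G, P, F, B, H, J, E, N, O, D, L, R, M, Q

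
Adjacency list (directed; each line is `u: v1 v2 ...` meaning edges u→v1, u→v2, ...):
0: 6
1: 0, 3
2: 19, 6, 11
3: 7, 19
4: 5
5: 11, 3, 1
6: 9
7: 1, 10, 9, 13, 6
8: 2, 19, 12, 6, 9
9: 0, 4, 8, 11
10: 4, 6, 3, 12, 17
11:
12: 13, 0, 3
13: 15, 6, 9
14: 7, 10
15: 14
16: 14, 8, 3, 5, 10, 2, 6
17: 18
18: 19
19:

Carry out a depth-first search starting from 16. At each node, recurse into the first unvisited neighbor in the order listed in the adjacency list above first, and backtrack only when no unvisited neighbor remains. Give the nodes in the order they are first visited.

16 → 14 → 7 → 1 → 0 → 6 → 9 → 4 → 5 → 11 → 3 → 19 → 8 → 2 → 12 → 13 → 15 → 10 → 17 → 18

Visit 16
16 → 14
14 → 7
7 → 1
1 → 0
0 → 6
6 → 9
9 → 4
4 → 5
5 → 11
5 → 3
3 → 19
9 → 8
8 → 2
8 → 12
12 → 13
13 → 15
7 → 10
10 → 17
17 → 18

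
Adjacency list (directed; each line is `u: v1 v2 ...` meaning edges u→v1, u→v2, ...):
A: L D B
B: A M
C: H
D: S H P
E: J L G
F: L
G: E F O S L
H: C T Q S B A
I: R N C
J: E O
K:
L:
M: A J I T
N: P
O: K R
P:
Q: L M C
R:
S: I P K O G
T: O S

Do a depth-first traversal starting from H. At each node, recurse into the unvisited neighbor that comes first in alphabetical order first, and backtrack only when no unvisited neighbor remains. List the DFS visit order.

Visit H
H → A
A → B
B → M
M → I
I → C
I → N
N → P
I → R
M → J
J → E
E → G
G → F
F → L
G → O
O → K
G → S
M → T
A → D
H → Q

H, A, B, M, I, C, N, P, R, J, E, G, F, L, O, K, S, T, D, Q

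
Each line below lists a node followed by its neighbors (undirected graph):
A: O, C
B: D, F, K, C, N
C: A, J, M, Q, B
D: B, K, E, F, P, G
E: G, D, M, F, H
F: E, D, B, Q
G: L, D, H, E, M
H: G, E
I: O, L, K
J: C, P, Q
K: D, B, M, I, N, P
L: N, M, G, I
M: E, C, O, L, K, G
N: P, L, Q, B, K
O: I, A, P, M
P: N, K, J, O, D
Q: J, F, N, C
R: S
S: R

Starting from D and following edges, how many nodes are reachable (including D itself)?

17

BFS from D visits: D, B, E, F, G, K, P, C, N, H, M, Q, L, I, J, O, A
Reachable nodes: 17 of 19 total.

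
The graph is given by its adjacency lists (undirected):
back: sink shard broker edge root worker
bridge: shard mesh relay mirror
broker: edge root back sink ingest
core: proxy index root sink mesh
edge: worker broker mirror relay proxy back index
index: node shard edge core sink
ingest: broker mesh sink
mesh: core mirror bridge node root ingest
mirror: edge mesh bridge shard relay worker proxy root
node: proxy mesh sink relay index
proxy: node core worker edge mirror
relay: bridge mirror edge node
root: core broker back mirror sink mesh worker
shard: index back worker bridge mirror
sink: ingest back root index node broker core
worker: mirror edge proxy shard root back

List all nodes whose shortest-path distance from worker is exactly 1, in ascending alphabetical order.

Level 0: worker
Level 1: back, edge, mirror, proxy, root, shard
Level 2: bridge, broker, core, index, mesh, node, relay, sink
Level 3: ingest

back, edge, mirror, proxy, root, shard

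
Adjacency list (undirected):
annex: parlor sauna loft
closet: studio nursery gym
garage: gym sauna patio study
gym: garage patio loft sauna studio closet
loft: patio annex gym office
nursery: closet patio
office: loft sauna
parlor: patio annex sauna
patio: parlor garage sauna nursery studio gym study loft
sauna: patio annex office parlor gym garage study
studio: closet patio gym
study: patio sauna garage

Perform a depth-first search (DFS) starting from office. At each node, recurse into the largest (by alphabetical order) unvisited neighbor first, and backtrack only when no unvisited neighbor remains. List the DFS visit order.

office sauna study patio studio gym loft annex parlor garage closet nursery

Visit office
office → sauna
sauna → study
study → patio
patio → studio
studio → gym
gym → loft
loft → annex
annex → parlor
gym → garage
gym → closet
closet → nursery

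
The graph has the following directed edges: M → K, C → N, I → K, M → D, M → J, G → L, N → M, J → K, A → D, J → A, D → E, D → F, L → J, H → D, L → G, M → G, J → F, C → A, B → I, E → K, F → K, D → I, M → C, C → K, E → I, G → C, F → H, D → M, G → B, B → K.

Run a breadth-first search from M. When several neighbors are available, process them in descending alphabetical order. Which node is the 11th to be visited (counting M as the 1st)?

Visit M; enqueue K, J, G, D, C → queue [K, J, G, D, C]
Visit K → queue [J, G, D, C]
Visit J; enqueue F, A → queue [G, D, C, F, A]
Visit G; enqueue L, B → queue [D, C, F, A, L, B]
Visit D; enqueue I, E → queue [C, F, A, L, B, I, E]
Visit C; enqueue N → queue [F, A, L, B, I, E, N]
Visit F; enqueue H → queue [A, L, B, I, E, N, H]
Visit A → queue [L, B, I, E, N, H]
Visit L → queue [B, I, E, N, H]
Visit B → queue [I, E, N, H]
Visit I → queue [E, N, H]
Visit E → queue [N, H]
Visit N → queue [H]
Visit H → queue []

Visit order: M, K, J, G, D, C, F, A, L, B, I, E, N, H

I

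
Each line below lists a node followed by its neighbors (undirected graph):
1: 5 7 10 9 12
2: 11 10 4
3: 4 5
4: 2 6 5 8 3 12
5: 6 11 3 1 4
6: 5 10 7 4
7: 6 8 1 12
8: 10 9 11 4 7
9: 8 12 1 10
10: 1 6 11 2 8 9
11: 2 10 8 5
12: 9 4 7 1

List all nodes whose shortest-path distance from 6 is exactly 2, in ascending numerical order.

Level 0: 6
Level 1: 4, 5, 7, 10
Level 2: 1, 2, 3, 8, 9, 11, 12

1, 2, 3, 8, 9, 11, 12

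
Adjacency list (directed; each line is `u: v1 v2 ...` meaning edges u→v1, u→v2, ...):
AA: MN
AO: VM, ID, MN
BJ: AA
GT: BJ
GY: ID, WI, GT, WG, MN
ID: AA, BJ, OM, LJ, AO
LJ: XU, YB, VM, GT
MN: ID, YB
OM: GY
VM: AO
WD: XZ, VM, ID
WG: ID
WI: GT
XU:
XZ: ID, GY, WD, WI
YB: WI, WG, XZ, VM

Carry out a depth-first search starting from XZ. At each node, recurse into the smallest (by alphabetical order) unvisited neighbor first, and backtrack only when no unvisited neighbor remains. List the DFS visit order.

Visit XZ
XZ → GY
GY → GT
GT → BJ
BJ → AA
AA → MN
MN → ID
ID → AO
AO → VM
ID → LJ
LJ → XU
LJ → YB
YB → WG
YB → WI
ID → OM
XZ → WD

XZ GY GT BJ AA MN ID AO VM LJ XU YB WG WI OM WD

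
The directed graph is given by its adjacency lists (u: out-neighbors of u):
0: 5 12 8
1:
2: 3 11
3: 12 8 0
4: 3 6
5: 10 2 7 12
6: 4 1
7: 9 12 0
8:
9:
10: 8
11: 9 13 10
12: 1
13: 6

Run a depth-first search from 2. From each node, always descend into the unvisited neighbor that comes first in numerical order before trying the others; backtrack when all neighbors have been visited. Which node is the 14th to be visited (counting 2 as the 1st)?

4

Visit 2
2 → 3
3 → 0
0 → 5
5 → 7
7 → 9
7 → 12
12 → 1
5 → 10
10 → 8
2 → 11
11 → 13
13 → 6
6 → 4

Visit order: 2, 3, 0, 5, 7, 9, 12, 1, 10, 8, 11, 13, 6, 4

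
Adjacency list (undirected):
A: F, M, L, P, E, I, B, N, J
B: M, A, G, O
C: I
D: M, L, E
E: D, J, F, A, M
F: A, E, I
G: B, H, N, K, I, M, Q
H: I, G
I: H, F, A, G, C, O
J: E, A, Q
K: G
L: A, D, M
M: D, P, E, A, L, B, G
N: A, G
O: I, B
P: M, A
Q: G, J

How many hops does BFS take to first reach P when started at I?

2

Level 0: I
Level 1: A, C, F, G, H, O
Level 2: B, E, J, K, L, M, N, P, Q
Level 3: D
P first appears at level 2.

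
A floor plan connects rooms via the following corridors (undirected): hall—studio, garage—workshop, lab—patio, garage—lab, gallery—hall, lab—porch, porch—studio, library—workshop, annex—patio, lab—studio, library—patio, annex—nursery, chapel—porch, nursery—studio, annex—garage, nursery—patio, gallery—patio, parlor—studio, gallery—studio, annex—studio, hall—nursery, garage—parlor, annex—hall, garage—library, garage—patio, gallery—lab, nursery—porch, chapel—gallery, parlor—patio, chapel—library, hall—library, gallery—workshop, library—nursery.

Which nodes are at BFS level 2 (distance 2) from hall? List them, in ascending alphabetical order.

chapel, garage, lab, parlor, patio, porch, workshop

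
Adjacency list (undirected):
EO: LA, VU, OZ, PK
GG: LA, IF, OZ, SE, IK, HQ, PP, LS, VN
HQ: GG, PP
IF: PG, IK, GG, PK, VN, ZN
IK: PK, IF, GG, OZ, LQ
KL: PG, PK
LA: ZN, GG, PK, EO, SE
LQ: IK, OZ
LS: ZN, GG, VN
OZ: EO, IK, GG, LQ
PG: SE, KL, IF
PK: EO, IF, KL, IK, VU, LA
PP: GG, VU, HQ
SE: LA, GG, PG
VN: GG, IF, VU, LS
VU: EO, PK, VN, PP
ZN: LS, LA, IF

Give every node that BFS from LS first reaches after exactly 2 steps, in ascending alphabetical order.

Level 0: LS
Level 1: GG, VN, ZN
Level 2: HQ, IF, IK, LA, OZ, PP, SE, VU
Level 3: EO, LQ, PG, PK
Level 4: KL

HQ, IF, IK, LA, OZ, PP, SE, VU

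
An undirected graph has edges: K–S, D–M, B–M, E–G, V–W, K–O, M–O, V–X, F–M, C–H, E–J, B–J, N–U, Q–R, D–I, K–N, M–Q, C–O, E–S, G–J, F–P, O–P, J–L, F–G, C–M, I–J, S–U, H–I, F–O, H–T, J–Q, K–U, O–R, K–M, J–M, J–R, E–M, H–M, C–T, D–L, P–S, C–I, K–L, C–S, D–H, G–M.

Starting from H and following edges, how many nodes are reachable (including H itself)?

BFS from H visits: H, C, D, I, M, T, O, S, L, J, B, E, F, G, K, Q, P, R, U, N
Reachable nodes: 20 of 23 total.

20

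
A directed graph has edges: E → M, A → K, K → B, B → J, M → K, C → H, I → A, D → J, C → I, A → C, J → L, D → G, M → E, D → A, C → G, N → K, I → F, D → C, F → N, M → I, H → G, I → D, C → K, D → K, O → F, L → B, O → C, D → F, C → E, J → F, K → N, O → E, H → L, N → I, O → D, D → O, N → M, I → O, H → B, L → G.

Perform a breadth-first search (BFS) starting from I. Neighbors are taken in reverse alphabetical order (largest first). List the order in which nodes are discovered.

Visit I; enqueue O, F, D, A → queue [O, F, D, A]
Visit O; enqueue E, C → queue [F, D, A, E, C]
Visit F; enqueue N → queue [D, A, E, C, N]
Visit D; enqueue K, J, G → queue [A, E, C, N, K, J, G]
Visit A → queue [E, C, N, K, J, G]
Visit E; enqueue M → queue [C, N, K, J, G, M]
Visit C; enqueue H → queue [N, K, J, G, M, H]
Visit N → queue [K, J, G, M, H]
Visit K; enqueue B → queue [J, G, M, H, B]
Visit J; enqueue L → queue [G, M, H, B, L]
Visit G → queue [M, H, B, L]
Visit M → queue [H, B, L]
Visit H → queue [B, L]
Visit B → queue [L]
Visit L → queue []

I, O, F, D, A, E, C, N, K, J, G, M, H, B, L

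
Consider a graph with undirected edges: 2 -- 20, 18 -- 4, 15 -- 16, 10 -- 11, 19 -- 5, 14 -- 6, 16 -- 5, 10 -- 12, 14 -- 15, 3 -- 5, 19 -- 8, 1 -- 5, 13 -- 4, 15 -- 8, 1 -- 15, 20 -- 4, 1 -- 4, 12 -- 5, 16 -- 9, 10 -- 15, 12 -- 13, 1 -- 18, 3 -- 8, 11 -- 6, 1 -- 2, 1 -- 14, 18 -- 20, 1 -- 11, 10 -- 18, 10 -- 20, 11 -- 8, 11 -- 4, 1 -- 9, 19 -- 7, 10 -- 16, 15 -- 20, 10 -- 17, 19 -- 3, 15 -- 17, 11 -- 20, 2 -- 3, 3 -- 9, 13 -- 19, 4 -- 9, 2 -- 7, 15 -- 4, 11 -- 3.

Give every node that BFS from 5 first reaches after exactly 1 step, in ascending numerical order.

1, 3, 12, 16, 19

Level 0: 5
Level 1: 1, 3, 12, 16, 19
Level 2: 2, 4, 7, 8, 9, 10, 11, 13, 14, 15, 18
Level 3: 6, 17, 20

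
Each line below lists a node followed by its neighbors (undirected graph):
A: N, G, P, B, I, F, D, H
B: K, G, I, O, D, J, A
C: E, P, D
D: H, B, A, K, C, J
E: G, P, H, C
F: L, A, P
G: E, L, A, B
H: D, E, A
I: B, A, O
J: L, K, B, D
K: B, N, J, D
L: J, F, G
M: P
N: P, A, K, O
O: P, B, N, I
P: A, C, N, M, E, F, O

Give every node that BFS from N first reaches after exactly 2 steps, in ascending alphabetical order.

Level 0: N
Level 1: A, K, O, P
Level 2: B, C, D, E, F, G, H, I, J, M
Level 3: L

B, C, D, E, F, G, H, I, J, M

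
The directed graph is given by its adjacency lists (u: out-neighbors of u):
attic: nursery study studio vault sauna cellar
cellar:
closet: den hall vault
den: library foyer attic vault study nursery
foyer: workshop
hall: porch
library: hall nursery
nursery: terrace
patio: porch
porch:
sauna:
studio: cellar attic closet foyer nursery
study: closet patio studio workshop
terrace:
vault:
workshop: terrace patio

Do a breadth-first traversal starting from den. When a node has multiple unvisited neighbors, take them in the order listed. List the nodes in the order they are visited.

den, library, foyer, attic, vault, study, nursery, hall, workshop, studio, sauna, cellar, closet, patio, terrace, porch

Visit den; enqueue library, foyer, attic, vault, study, nursery → queue [library, foyer, attic, vault, study, nursery]
Visit library; enqueue hall → queue [foyer, attic, vault, study, nursery, hall]
Visit foyer; enqueue workshop → queue [attic, vault, study, nursery, hall, workshop]
Visit attic; enqueue studio, sauna, cellar → queue [vault, study, nursery, hall, workshop, studio, sauna, cellar]
Visit vault → queue [study, nursery, hall, workshop, studio, sauna, cellar]
Visit study; enqueue closet, patio → queue [nursery, hall, workshop, studio, sauna, cellar, closet, patio]
Visit nursery; enqueue terrace → queue [hall, workshop, studio, sauna, cellar, closet, patio, terrace]
Visit hall; enqueue porch → queue [workshop, studio, sauna, cellar, closet, patio, terrace, porch]
Visit workshop → queue [studio, sauna, cellar, closet, patio, terrace, porch]
Visit studio → queue [sauna, cellar, closet, patio, terrace, porch]
Visit sauna → queue [cellar, closet, patio, terrace, porch]
Visit cellar → queue [closet, patio, terrace, porch]
Visit closet → queue [patio, terrace, porch]
Visit patio → queue [terrace, porch]
Visit terrace → queue [porch]
Visit porch → queue []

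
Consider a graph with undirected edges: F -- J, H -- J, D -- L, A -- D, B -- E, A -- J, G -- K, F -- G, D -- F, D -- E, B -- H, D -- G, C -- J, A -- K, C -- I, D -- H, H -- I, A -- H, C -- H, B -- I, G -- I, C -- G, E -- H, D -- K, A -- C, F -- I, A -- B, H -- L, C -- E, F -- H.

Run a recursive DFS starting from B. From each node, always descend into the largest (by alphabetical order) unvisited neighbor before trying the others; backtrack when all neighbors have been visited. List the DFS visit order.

B → I → H → L → D → K → G → F → J → C → E → A

Visit B
B → I
I → H
H → L
L → D
D → K
K → G
G → F
F → J
J → C
C → E
C → A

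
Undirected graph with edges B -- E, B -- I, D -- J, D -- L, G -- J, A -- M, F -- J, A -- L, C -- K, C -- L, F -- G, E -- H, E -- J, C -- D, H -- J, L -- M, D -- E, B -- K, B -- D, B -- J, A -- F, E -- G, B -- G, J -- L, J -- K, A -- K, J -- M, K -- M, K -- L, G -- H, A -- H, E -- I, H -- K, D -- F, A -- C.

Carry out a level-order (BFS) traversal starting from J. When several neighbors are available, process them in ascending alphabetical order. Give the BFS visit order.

J, B, D, E, F, G, H, K, L, M, I, C, A

Visit J; enqueue B, D, E, F, G, H, K, L, M → queue [B, D, E, F, G, H, K, L, M]
Visit B; enqueue I → queue [D, E, F, G, H, K, L, M, I]
Visit D; enqueue C → queue [E, F, G, H, K, L, M, I, C]
Visit E → queue [F, G, H, K, L, M, I, C]
Visit F; enqueue A → queue [G, H, K, L, M, I, C, A]
Visit G → queue [H, K, L, M, I, C, A]
Visit H → queue [K, L, M, I, C, A]
Visit K → queue [L, M, I, C, A]
Visit L → queue [M, I, C, A]
Visit M → queue [I, C, A]
Visit I → queue [C, A]
Visit C → queue [A]
Visit A → queue []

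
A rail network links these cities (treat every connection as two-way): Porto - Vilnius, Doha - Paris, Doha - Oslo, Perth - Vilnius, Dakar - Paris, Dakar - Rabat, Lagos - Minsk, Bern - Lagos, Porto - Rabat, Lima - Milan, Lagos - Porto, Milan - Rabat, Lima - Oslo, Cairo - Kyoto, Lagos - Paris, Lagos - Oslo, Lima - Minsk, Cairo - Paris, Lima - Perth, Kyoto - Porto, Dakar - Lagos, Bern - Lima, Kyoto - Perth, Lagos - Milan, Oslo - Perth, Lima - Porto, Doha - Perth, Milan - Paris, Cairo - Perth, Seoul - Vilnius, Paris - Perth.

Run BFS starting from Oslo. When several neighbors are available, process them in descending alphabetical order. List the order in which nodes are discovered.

Visit Oslo; enqueue Perth, Lima, Lagos, Doha → queue [Perth, Lima, Lagos, Doha]
Visit Perth; enqueue Vilnius, Paris, Kyoto, Cairo → queue [Lima, Lagos, Doha, Vilnius, Paris, Kyoto, Cairo]
Visit Lima; enqueue Porto, Minsk, Milan, Bern → queue [Lagos, Doha, Vilnius, Paris, Kyoto, Cairo, Porto, Minsk, Milan, Bern]
Visit Lagos; enqueue Dakar → queue [Doha, Vilnius, Paris, Kyoto, Cairo, Porto, Minsk, Milan, Bern, Dakar]
Visit Doha → queue [Vilnius, Paris, Kyoto, Cairo, Porto, Minsk, Milan, Bern, Dakar]
Visit Vilnius; enqueue Seoul → queue [Paris, Kyoto, Cairo, Porto, Minsk, Milan, Bern, Dakar, Seoul]
Visit Paris → queue [Kyoto, Cairo, Porto, Minsk, Milan, Bern, Dakar, Seoul]
Visit Kyoto → queue [Cairo, Porto, Minsk, Milan, Bern, Dakar, Seoul]
Visit Cairo → queue [Porto, Minsk, Milan, Bern, Dakar, Seoul]
Visit Porto; enqueue Rabat → queue [Minsk, Milan, Bern, Dakar, Seoul, Rabat]
Visit Minsk → queue [Milan, Bern, Dakar, Seoul, Rabat]
Visit Milan → queue [Bern, Dakar, Seoul, Rabat]
Visit Bern → queue [Dakar, Seoul, Rabat]
Visit Dakar → queue [Seoul, Rabat]
Visit Seoul → queue [Rabat]
Visit Rabat → queue []

Oslo, Perth, Lima, Lagos, Doha, Vilnius, Paris, Kyoto, Cairo, Porto, Minsk, Milan, Bern, Dakar, Seoul, Rabat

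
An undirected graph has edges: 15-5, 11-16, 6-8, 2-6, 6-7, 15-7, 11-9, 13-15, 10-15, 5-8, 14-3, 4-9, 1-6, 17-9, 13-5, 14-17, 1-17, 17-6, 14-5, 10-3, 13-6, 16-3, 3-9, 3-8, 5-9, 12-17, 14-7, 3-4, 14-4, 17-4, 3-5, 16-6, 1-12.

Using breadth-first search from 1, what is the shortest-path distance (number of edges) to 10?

Level 0: 1
Level 1: 6, 12, 17
Level 2: 2, 4, 7, 8, 9, 13, 14, 16
Level 3: 3, 5, 11, 15
Level 4: 10
10 first appears at level 4.

4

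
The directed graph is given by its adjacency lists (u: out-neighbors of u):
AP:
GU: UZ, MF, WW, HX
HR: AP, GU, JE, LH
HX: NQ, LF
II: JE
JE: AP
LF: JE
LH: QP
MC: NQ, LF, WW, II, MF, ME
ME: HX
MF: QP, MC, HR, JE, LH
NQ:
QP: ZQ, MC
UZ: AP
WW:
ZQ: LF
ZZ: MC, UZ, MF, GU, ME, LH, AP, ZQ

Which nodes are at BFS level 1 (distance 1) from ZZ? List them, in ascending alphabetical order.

Level 0: ZZ
Level 1: AP, GU, LH, MC, ME, MF, UZ, ZQ
Level 2: HR, HX, II, JE, LF, NQ, QP, WW

AP, GU, LH, MC, ME, MF, UZ, ZQ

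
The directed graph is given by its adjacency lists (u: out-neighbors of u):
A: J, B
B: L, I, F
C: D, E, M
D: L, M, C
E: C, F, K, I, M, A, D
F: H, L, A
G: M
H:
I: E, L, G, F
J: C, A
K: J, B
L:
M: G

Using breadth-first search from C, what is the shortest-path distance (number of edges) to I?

Level 0: C
Level 1: D, E, M
Level 2: A, F, G, I, K, L
Level 3: B, H, J
I first appears at level 2.

2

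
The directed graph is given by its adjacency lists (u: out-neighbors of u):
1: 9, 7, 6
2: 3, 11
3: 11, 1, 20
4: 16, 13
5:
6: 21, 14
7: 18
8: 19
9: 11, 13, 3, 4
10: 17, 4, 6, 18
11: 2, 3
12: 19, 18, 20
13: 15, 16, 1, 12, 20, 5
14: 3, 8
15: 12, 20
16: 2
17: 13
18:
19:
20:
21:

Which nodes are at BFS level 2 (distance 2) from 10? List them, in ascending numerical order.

13, 14, 16, 21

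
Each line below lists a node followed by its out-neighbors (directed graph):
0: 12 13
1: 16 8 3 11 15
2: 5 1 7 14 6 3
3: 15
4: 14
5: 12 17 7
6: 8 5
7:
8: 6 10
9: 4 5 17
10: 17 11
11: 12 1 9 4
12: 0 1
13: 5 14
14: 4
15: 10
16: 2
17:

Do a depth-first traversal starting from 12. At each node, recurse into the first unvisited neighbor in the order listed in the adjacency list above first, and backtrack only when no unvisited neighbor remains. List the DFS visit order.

Visit 12
12 → 0
0 → 13
13 → 5
5 → 17
5 → 7
13 → 14
14 → 4
12 → 1
1 → 16
16 → 2
2 → 6
6 → 8
8 → 10
10 → 11
11 → 9
2 → 3
3 → 15

12 0 13 5 17 7 14 4 1 16 2 6 8 10 11 9 3 15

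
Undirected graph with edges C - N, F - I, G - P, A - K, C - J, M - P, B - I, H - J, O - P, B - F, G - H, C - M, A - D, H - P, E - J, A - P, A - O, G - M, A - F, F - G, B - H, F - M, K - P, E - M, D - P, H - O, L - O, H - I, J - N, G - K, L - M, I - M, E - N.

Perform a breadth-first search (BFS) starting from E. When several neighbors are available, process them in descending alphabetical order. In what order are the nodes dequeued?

Visit E; enqueue N, M, J → queue [N, M, J]
Visit N; enqueue C → queue [M, J, C]
Visit M; enqueue P, L, I, G, F → queue [J, C, P, L, I, G, F]
Visit J; enqueue H → queue [C, P, L, I, G, F, H]
Visit C → queue [P, L, I, G, F, H]
Visit P; enqueue O, K, D, A → queue [L, I, G, F, H, O, K, D, A]
Visit L → queue [I, G, F, H, O, K, D, A]
Visit I; enqueue B → queue [G, F, H, O, K, D, A, B]
Visit G → queue [F, H, O, K, D, A, B]
Visit F → queue [H, O, K, D, A, B]
Visit H → queue [O, K, D, A, B]
Visit O → queue [K, D, A, B]
Visit K → queue [D, A, B]
Visit D → queue [A, B]
Visit A → queue [B]
Visit B → queue []

E, N, M, J, C, P, L, I, G, F, H, O, K, D, A, B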